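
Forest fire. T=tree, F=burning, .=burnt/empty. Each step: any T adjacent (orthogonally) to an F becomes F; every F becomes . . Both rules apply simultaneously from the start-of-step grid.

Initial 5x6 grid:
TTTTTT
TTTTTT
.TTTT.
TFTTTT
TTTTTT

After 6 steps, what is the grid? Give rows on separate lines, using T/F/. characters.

Step 1: 4 trees catch fire, 1 burn out
  TTTTTT
  TTTTTT
  .FTTT.
  F.FTTT
  TFTTTT
Step 2: 5 trees catch fire, 4 burn out
  TTTTTT
  TFTTTT
  ..FTT.
  ...FTT
  F.FTTT
Step 3: 6 trees catch fire, 5 burn out
  TFTTTT
  F.FTTT
  ...FT.
  ....FT
  ...FTT
Step 4: 6 trees catch fire, 6 burn out
  F.FTTT
  ...FTT
  ....F.
  .....F
  ....FT
Step 5: 3 trees catch fire, 6 burn out
  ...FTT
  ....FT
  ......
  ......
  .....F
Step 6: 2 trees catch fire, 3 burn out
  ....FT
  .....F
  ......
  ......
  ......

....FT
.....F
......
......
......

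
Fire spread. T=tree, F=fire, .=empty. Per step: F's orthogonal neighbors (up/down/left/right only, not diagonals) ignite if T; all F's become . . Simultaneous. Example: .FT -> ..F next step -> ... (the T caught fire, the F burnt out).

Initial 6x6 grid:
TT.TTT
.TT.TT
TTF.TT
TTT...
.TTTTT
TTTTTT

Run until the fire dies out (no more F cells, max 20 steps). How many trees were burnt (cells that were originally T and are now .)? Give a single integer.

Step 1: +3 fires, +1 burnt (F count now 3)
Step 2: +4 fires, +3 burnt (F count now 4)
Step 3: +5 fires, +4 burnt (F count now 5)
Step 4: +4 fires, +5 burnt (F count now 4)
Step 5: +3 fires, +4 burnt (F count now 3)
Step 6: +1 fires, +3 burnt (F count now 1)
Step 7: +0 fires, +1 burnt (F count now 0)
Fire out after step 7
Initially T: 27, now '.': 29
Total burnt (originally-T cells now '.'): 20

Answer: 20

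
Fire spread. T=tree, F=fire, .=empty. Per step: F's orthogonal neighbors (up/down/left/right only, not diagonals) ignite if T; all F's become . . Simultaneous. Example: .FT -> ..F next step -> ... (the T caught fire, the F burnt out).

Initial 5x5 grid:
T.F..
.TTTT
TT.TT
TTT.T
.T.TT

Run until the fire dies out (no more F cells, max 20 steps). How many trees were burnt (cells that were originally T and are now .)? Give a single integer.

Answer: 15

Derivation:
Step 1: +1 fires, +1 burnt (F count now 1)
Step 2: +2 fires, +1 burnt (F count now 2)
Step 3: +3 fires, +2 burnt (F count now 3)
Step 4: +3 fires, +3 burnt (F count now 3)
Step 5: +4 fires, +3 burnt (F count now 4)
Step 6: +1 fires, +4 burnt (F count now 1)
Step 7: +1 fires, +1 burnt (F count now 1)
Step 8: +0 fires, +1 burnt (F count now 0)
Fire out after step 8
Initially T: 16, now '.': 24
Total burnt (originally-T cells now '.'): 15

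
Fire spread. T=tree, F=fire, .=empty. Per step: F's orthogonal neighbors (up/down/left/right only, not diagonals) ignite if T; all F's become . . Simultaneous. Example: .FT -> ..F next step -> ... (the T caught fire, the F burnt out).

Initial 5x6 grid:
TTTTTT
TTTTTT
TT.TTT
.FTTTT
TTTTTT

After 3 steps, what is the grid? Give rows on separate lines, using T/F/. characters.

Step 1: 3 trees catch fire, 1 burn out
  TTTTTT
  TTTTTT
  TF.TTT
  ..FTTT
  TFTTTT
Step 2: 5 trees catch fire, 3 burn out
  TTTTTT
  TFTTTT
  F..TTT
  ...FTT
  F.FTTT
Step 3: 6 trees catch fire, 5 burn out
  TFTTTT
  F.FTTT
  ...FTT
  ....FT
  ...FTT

TFTTTT
F.FTTT
...FTT
....FT
...FTT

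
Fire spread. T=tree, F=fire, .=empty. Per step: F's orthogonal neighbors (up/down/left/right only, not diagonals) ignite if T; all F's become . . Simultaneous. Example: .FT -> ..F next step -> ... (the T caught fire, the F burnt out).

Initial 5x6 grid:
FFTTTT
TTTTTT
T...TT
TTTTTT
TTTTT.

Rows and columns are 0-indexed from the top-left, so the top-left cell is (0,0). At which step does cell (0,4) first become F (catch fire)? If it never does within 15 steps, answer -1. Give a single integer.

Step 1: cell (0,4)='T' (+3 fires, +2 burnt)
Step 2: cell (0,4)='T' (+3 fires, +3 burnt)
Step 3: cell (0,4)='F' (+3 fires, +3 burnt)
  -> target ignites at step 3
Step 4: cell (0,4)='.' (+4 fires, +3 burnt)
Step 5: cell (0,4)='.' (+4 fires, +4 burnt)
Step 6: cell (0,4)='.' (+4 fires, +4 burnt)
Step 7: cell (0,4)='.' (+3 fires, +4 burnt)
Step 8: cell (0,4)='.' (+0 fires, +3 burnt)
  fire out at step 8

3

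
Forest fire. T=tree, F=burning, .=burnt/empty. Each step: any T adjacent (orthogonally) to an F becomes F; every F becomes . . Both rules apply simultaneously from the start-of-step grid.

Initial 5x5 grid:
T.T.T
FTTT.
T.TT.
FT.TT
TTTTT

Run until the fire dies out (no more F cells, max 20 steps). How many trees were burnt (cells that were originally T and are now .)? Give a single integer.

Answer: 16

Derivation:
Step 1: +5 fires, +2 burnt (F count now 5)
Step 2: +2 fires, +5 burnt (F count now 2)
Step 3: +4 fires, +2 burnt (F count now 4)
Step 4: +2 fires, +4 burnt (F count now 2)
Step 5: +2 fires, +2 burnt (F count now 2)
Step 6: +1 fires, +2 burnt (F count now 1)
Step 7: +0 fires, +1 burnt (F count now 0)
Fire out after step 7
Initially T: 17, now '.': 24
Total burnt (originally-T cells now '.'): 16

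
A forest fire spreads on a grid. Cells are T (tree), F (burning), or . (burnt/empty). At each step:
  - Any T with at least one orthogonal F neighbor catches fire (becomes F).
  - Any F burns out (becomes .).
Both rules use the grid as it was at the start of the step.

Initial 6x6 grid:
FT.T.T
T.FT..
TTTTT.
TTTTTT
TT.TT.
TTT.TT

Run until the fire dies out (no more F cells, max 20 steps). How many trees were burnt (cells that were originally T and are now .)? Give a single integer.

Step 1: +4 fires, +2 burnt (F count now 4)
Step 2: +5 fires, +4 burnt (F count now 5)
Step 3: +4 fires, +5 burnt (F count now 4)
Step 4: +4 fires, +4 burnt (F count now 4)
Step 5: +4 fires, +4 burnt (F count now 4)
Step 6: +2 fires, +4 burnt (F count now 2)
Step 7: +1 fires, +2 burnt (F count now 1)
Step 8: +0 fires, +1 burnt (F count now 0)
Fire out after step 8
Initially T: 25, now '.': 35
Total burnt (originally-T cells now '.'): 24

Answer: 24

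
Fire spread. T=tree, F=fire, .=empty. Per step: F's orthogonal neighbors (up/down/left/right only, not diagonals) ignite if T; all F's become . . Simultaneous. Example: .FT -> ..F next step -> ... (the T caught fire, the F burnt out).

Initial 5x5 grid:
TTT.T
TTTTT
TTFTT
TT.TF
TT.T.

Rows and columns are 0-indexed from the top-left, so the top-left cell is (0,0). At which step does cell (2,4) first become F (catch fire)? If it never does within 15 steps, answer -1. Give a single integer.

Step 1: cell (2,4)='F' (+5 fires, +2 burnt)
  -> target ignites at step 1
Step 2: cell (2,4)='.' (+7 fires, +5 burnt)
Step 3: cell (2,4)='.' (+5 fires, +7 burnt)
Step 4: cell (2,4)='.' (+2 fires, +5 burnt)
Step 5: cell (2,4)='.' (+0 fires, +2 burnt)
  fire out at step 5

1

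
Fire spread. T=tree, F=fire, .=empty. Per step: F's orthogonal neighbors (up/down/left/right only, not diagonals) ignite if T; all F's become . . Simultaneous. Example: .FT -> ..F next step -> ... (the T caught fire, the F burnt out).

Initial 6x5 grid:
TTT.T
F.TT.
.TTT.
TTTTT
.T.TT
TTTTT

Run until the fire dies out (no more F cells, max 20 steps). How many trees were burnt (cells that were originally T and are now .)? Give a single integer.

Answer: 21

Derivation:
Step 1: +1 fires, +1 burnt (F count now 1)
Step 2: +1 fires, +1 burnt (F count now 1)
Step 3: +1 fires, +1 burnt (F count now 1)
Step 4: +1 fires, +1 burnt (F count now 1)
Step 5: +2 fires, +1 burnt (F count now 2)
Step 6: +3 fires, +2 burnt (F count now 3)
Step 7: +2 fires, +3 burnt (F count now 2)
Step 8: +4 fires, +2 burnt (F count now 4)
Step 9: +3 fires, +4 burnt (F count now 3)
Step 10: +3 fires, +3 burnt (F count now 3)
Step 11: +0 fires, +3 burnt (F count now 0)
Fire out after step 11
Initially T: 22, now '.': 29
Total burnt (originally-T cells now '.'): 21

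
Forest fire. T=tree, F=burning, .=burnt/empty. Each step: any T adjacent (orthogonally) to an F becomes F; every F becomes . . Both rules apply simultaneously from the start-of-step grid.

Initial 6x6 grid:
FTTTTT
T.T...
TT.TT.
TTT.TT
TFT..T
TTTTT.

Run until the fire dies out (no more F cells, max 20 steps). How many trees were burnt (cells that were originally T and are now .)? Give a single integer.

Step 1: +6 fires, +2 burnt (F count now 6)
Step 2: +7 fires, +6 burnt (F count now 7)
Step 3: +3 fires, +7 burnt (F count now 3)
Step 4: +2 fires, +3 burnt (F count now 2)
Step 5: +1 fires, +2 burnt (F count now 1)
Step 6: +0 fires, +1 burnt (F count now 0)
Fire out after step 6
Initially T: 24, now '.': 31
Total burnt (originally-T cells now '.'): 19

Answer: 19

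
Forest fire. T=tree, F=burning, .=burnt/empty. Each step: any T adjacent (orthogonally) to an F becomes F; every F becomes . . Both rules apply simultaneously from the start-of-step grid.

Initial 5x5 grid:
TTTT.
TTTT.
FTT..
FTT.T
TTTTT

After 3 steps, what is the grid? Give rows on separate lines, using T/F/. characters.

Step 1: 4 trees catch fire, 2 burn out
  TTTT.
  FTTT.
  .FT..
  .FT.T
  FTTTT
Step 2: 5 trees catch fire, 4 burn out
  FTTT.
  .FTT.
  ..F..
  ..F.T
  .FTTT
Step 3: 3 trees catch fire, 5 burn out
  .FTT.
  ..FT.
  .....
  ....T
  ..FTT

.FTT.
..FT.
.....
....T
..FTT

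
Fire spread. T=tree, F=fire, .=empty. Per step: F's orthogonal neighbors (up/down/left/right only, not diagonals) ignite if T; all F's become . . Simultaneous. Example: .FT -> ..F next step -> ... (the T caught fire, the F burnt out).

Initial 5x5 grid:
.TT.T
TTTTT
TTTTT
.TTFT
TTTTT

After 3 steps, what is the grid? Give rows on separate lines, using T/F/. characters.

Step 1: 4 trees catch fire, 1 burn out
  .TT.T
  TTTTT
  TTTFT
  .TF.F
  TTTFT
Step 2: 6 trees catch fire, 4 burn out
  .TT.T
  TTTFT
  TTF.F
  .F...
  TTF.F
Step 3: 4 trees catch fire, 6 burn out
  .TT.T
  TTF.F
  TF...
  .....
  TF...

.TT.T
TTF.F
TF...
.....
TF...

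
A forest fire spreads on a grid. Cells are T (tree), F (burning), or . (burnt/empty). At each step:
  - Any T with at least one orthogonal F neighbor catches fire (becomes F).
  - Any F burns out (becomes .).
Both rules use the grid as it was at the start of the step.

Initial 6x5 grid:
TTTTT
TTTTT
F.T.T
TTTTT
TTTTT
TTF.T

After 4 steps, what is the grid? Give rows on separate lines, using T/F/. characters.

Step 1: 4 trees catch fire, 2 burn out
  TTTTT
  FTTTT
  ..T.T
  FTTTT
  TTFTT
  TF..T
Step 2: 8 trees catch fire, 4 burn out
  FTTTT
  .FTTT
  ..T.T
  .FFTT
  FF.FT
  F...T
Step 3: 5 trees catch fire, 8 burn out
  .FTTT
  ..FTT
  ..F.T
  ...FT
  ....F
  ....T
Step 4: 4 trees catch fire, 5 burn out
  ..FTT
  ...FT
  ....T
  ....F
  .....
  ....F

..FTT
...FT
....T
....F
.....
....F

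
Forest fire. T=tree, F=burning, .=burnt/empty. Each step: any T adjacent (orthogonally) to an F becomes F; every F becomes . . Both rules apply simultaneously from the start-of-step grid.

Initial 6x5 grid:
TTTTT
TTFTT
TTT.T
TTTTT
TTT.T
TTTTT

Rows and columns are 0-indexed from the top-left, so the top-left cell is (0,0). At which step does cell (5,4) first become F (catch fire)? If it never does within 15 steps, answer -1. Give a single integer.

Step 1: cell (5,4)='T' (+4 fires, +1 burnt)
Step 2: cell (5,4)='T' (+6 fires, +4 burnt)
Step 3: cell (5,4)='T' (+7 fires, +6 burnt)
Step 4: cell (5,4)='T' (+4 fires, +7 burnt)
Step 5: cell (5,4)='T' (+4 fires, +4 burnt)
Step 6: cell (5,4)='F' (+2 fires, +4 burnt)
  -> target ignites at step 6
Step 7: cell (5,4)='.' (+0 fires, +2 burnt)
  fire out at step 7

6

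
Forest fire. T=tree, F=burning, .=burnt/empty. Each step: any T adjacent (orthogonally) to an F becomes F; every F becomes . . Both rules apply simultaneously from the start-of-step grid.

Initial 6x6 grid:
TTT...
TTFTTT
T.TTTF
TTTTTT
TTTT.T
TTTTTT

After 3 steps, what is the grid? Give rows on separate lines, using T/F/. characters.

Step 1: 7 trees catch fire, 2 burn out
  TTF...
  TF.FTF
  T.FTF.
  TTTTTF
  TTTT.T
  TTTTTT
Step 2: 7 trees catch fire, 7 burn out
  TF....
  F...F.
  T..F..
  TTFTF.
  TTTT.F
  TTTTTT
Step 3: 6 trees catch fire, 7 burn out
  F.....
  ......
  F.....
  TF.F..
  TTFT..
  TTTTTF

F.....
......
F.....
TF.F..
TTFT..
TTTTTF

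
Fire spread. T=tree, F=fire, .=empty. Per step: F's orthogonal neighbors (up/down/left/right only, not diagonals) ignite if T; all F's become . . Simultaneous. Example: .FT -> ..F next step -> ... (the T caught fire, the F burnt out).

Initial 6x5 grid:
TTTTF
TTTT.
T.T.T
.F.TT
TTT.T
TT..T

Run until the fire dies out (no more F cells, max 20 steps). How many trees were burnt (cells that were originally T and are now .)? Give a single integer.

Answer: 15

Derivation:
Step 1: +2 fires, +2 burnt (F count now 2)
Step 2: +5 fires, +2 burnt (F count now 5)
Step 3: +3 fires, +5 burnt (F count now 3)
Step 4: +3 fires, +3 burnt (F count now 3)
Step 5: +1 fires, +3 burnt (F count now 1)
Step 6: +1 fires, +1 burnt (F count now 1)
Step 7: +0 fires, +1 burnt (F count now 0)
Fire out after step 7
Initially T: 20, now '.': 25
Total burnt (originally-T cells now '.'): 15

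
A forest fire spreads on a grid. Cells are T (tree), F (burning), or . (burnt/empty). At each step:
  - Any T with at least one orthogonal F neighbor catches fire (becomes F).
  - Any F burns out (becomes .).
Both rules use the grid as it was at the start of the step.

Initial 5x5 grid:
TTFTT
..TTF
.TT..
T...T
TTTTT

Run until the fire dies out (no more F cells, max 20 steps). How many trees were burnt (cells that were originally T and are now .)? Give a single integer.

Answer: 8

Derivation:
Step 1: +5 fires, +2 burnt (F count now 5)
Step 2: +2 fires, +5 burnt (F count now 2)
Step 3: +1 fires, +2 burnt (F count now 1)
Step 4: +0 fires, +1 burnt (F count now 0)
Fire out after step 4
Initially T: 15, now '.': 18
Total burnt (originally-T cells now '.'): 8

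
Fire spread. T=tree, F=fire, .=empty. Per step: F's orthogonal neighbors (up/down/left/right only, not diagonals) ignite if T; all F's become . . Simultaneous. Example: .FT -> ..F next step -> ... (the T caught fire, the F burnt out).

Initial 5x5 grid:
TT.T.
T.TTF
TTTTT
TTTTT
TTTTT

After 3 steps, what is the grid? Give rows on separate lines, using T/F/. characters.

Step 1: 2 trees catch fire, 1 burn out
  TT.T.
  T.TF.
  TTTTF
  TTTTT
  TTTTT
Step 2: 4 trees catch fire, 2 burn out
  TT.F.
  T.F..
  TTTF.
  TTTTF
  TTTTT
Step 3: 3 trees catch fire, 4 burn out
  TT...
  T....
  TTF..
  TTTF.
  TTTTF

TT...
T....
TTF..
TTTF.
TTTTF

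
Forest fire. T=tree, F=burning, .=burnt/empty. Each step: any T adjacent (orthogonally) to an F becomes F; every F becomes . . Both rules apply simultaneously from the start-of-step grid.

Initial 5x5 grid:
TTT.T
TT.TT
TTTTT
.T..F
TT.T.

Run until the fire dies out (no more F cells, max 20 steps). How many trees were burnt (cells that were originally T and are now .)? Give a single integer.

Answer: 16

Derivation:
Step 1: +1 fires, +1 burnt (F count now 1)
Step 2: +2 fires, +1 burnt (F count now 2)
Step 3: +3 fires, +2 burnt (F count now 3)
Step 4: +1 fires, +3 burnt (F count now 1)
Step 5: +3 fires, +1 burnt (F count now 3)
Step 6: +3 fires, +3 burnt (F count now 3)
Step 7: +3 fires, +3 burnt (F count now 3)
Step 8: +0 fires, +3 burnt (F count now 0)
Fire out after step 8
Initially T: 17, now '.': 24
Total burnt (originally-T cells now '.'): 16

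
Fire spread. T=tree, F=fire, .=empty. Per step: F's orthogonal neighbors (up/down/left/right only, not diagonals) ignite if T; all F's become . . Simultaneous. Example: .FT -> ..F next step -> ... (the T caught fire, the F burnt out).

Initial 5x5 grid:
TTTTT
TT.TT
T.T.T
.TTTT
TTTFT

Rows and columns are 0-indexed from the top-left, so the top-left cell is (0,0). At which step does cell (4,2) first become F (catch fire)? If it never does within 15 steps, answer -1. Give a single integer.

Step 1: cell (4,2)='F' (+3 fires, +1 burnt)
  -> target ignites at step 1
Step 2: cell (4,2)='.' (+3 fires, +3 burnt)
Step 3: cell (4,2)='.' (+4 fires, +3 burnt)
Step 4: cell (4,2)='.' (+1 fires, +4 burnt)
Step 5: cell (4,2)='.' (+2 fires, +1 burnt)
Step 6: cell (4,2)='.' (+1 fires, +2 burnt)
Step 7: cell (4,2)='.' (+1 fires, +1 burnt)
Step 8: cell (4,2)='.' (+1 fires, +1 burnt)
Step 9: cell (4,2)='.' (+2 fires, +1 burnt)
Step 10: cell (4,2)='.' (+1 fires, +2 burnt)
Step 11: cell (4,2)='.' (+1 fires, +1 burnt)
Step 12: cell (4,2)='.' (+0 fires, +1 burnt)
  fire out at step 12

1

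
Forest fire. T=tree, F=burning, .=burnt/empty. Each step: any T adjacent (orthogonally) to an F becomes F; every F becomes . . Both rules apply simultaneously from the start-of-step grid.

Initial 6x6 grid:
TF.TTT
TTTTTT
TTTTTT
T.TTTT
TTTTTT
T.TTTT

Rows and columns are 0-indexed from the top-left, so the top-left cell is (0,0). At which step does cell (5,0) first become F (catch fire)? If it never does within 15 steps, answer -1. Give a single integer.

Step 1: cell (5,0)='T' (+2 fires, +1 burnt)
Step 2: cell (5,0)='T' (+3 fires, +2 burnt)
Step 3: cell (5,0)='T' (+3 fires, +3 burnt)
Step 4: cell (5,0)='T' (+5 fires, +3 burnt)
Step 5: cell (5,0)='T' (+6 fires, +5 burnt)
Step 6: cell (5,0)='F' (+7 fires, +6 burnt)
  -> target ignites at step 6
Step 7: cell (5,0)='.' (+3 fires, +7 burnt)
Step 8: cell (5,0)='.' (+2 fires, +3 burnt)
Step 9: cell (5,0)='.' (+1 fires, +2 burnt)
Step 10: cell (5,0)='.' (+0 fires, +1 burnt)
  fire out at step 10

6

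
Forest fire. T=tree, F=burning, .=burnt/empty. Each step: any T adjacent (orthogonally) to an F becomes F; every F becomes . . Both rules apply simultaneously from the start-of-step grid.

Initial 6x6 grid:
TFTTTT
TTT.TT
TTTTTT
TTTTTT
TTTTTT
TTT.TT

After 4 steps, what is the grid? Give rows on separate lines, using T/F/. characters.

Step 1: 3 trees catch fire, 1 burn out
  F.FTTT
  TFT.TT
  TTTTTT
  TTTTTT
  TTTTTT
  TTT.TT
Step 2: 4 trees catch fire, 3 burn out
  ...FTT
  F.F.TT
  TFTTTT
  TTTTTT
  TTTTTT
  TTT.TT
Step 3: 4 trees catch fire, 4 burn out
  ....FT
  ....TT
  F.FTTT
  TFTTTT
  TTTTTT
  TTT.TT
Step 4: 6 trees catch fire, 4 burn out
  .....F
  ....FT
  ...FTT
  F.FTTT
  TFTTTT
  TTT.TT

.....F
....FT
...FTT
F.FTTT
TFTTTT
TTT.TT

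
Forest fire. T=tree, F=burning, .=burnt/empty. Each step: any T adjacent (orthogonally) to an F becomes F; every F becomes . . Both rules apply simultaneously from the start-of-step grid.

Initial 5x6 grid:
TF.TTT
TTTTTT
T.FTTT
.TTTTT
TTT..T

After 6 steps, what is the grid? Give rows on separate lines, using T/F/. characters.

Step 1: 5 trees catch fire, 2 burn out
  F..TTT
  TFFTTT
  T..FTT
  .TFTTT
  TTT..T
Step 2: 6 trees catch fire, 5 burn out
  ...TTT
  F..FTT
  T...FT
  .F.FTT
  TTF..T
Step 3: 6 trees catch fire, 6 burn out
  ...FTT
  ....FT
  F....F
  ....FT
  TF...T
Step 4: 4 trees catch fire, 6 burn out
  ....FT
  .....F
  ......
  .....F
  F....T
Step 5: 2 trees catch fire, 4 burn out
  .....F
  ......
  ......
  ......
  .....F
Step 6: 0 trees catch fire, 2 burn out
  ......
  ......
  ......
  ......
  ......

......
......
......
......
......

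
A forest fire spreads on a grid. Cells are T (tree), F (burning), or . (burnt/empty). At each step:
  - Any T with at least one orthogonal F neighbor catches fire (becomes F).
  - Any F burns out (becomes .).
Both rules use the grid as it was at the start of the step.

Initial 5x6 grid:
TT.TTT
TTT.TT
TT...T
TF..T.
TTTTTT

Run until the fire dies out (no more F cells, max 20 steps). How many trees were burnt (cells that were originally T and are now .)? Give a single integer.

Step 1: +3 fires, +1 burnt (F count now 3)
Step 2: +4 fires, +3 burnt (F count now 4)
Step 3: +4 fires, +4 burnt (F count now 4)
Step 4: +2 fires, +4 burnt (F count now 2)
Step 5: +2 fires, +2 burnt (F count now 2)
Step 6: +0 fires, +2 burnt (F count now 0)
Fire out after step 6
Initially T: 21, now '.': 24
Total burnt (originally-T cells now '.'): 15

Answer: 15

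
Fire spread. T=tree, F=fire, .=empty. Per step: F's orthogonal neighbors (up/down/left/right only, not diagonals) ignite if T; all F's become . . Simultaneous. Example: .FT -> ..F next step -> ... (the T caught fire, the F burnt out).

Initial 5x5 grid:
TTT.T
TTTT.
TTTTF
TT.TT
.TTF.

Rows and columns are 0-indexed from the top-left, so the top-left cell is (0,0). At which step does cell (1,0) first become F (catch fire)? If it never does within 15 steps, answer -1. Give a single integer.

Step 1: cell (1,0)='T' (+4 fires, +2 burnt)
Step 2: cell (1,0)='T' (+3 fires, +4 burnt)
Step 3: cell (1,0)='T' (+3 fires, +3 burnt)
Step 4: cell (1,0)='T' (+4 fires, +3 burnt)
Step 5: cell (1,0)='F' (+2 fires, +4 burnt)
  -> target ignites at step 5
Step 6: cell (1,0)='.' (+1 fires, +2 burnt)
Step 7: cell (1,0)='.' (+0 fires, +1 burnt)
  fire out at step 7

5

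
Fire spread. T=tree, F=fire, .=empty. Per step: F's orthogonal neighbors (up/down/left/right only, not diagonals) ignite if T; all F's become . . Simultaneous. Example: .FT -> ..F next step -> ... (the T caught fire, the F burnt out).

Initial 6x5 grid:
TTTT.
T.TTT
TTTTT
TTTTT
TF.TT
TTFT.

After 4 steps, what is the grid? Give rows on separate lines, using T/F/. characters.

Step 1: 4 trees catch fire, 2 burn out
  TTTT.
  T.TTT
  TTTTT
  TFTTT
  F..TT
  TF.F.
Step 2: 5 trees catch fire, 4 burn out
  TTTT.
  T.TTT
  TFTTT
  F.FTT
  ...FT
  F....
Step 3: 4 trees catch fire, 5 burn out
  TTTT.
  T.TTT
  F.FTT
  ...FT
  ....F
  .....
Step 4: 4 trees catch fire, 4 burn out
  TTTT.
  F.FTT
  ...FT
  ....F
  .....
  .....

TTTT.
F.FTT
...FT
....F
.....
.....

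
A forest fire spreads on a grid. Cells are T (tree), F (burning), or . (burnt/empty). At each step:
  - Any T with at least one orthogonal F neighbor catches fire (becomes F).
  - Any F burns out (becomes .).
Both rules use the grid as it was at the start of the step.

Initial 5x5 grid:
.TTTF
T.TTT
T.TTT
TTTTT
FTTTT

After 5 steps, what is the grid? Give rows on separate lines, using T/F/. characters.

Step 1: 4 trees catch fire, 2 burn out
  .TTF.
  T.TTF
  T.TTT
  FTTTT
  .FTTT
Step 2: 6 trees catch fire, 4 burn out
  .TF..
  T.TF.
  F.TTF
  .FTTT
  ..FTT
Step 3: 7 trees catch fire, 6 burn out
  .F...
  F.F..
  ..TF.
  ..FTF
  ...FT
Step 4: 3 trees catch fire, 7 burn out
  .....
  .....
  ..F..
  ...F.
  ....F
Step 5: 0 trees catch fire, 3 burn out
  .....
  .....
  .....
  .....
  .....

.....
.....
.....
.....
.....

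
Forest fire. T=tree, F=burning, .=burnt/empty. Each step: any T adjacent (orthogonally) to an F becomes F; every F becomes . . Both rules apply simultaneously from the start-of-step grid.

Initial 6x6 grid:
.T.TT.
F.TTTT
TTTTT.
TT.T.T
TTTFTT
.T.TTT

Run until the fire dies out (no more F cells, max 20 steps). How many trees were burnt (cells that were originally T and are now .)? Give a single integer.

Answer: 24

Derivation:
Step 1: +5 fires, +2 burnt (F count now 5)
Step 2: +6 fires, +5 burnt (F count now 6)
Step 3: +8 fires, +6 burnt (F count now 8)
Step 4: +3 fires, +8 burnt (F count now 3)
Step 5: +2 fires, +3 burnt (F count now 2)
Step 6: +0 fires, +2 burnt (F count now 0)
Fire out after step 6
Initially T: 25, now '.': 35
Total burnt (originally-T cells now '.'): 24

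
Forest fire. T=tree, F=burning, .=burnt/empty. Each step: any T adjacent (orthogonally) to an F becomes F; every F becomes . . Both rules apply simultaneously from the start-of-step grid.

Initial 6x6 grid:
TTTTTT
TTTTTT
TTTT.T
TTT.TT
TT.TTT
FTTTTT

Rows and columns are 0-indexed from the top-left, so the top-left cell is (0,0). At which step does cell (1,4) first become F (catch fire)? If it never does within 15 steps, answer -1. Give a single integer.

Step 1: cell (1,4)='T' (+2 fires, +1 burnt)
Step 2: cell (1,4)='T' (+3 fires, +2 burnt)
Step 3: cell (1,4)='T' (+3 fires, +3 burnt)
Step 4: cell (1,4)='T' (+5 fires, +3 burnt)
Step 5: cell (1,4)='T' (+5 fires, +5 burnt)
Step 6: cell (1,4)='T' (+5 fires, +5 burnt)
Step 7: cell (1,4)='T' (+3 fires, +5 burnt)
Step 8: cell (1,4)='F' (+3 fires, +3 burnt)
  -> target ignites at step 8
Step 9: cell (1,4)='.' (+2 fires, +3 burnt)
Step 10: cell (1,4)='.' (+1 fires, +2 burnt)
Step 11: cell (1,4)='.' (+0 fires, +1 burnt)
  fire out at step 11

8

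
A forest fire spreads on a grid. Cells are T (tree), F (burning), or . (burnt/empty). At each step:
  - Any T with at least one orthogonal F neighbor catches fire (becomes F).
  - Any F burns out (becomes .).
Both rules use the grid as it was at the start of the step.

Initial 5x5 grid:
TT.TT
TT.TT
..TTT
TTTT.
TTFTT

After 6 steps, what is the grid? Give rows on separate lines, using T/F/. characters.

Step 1: 3 trees catch fire, 1 burn out
  TT.TT
  TT.TT
  ..TTT
  TTFT.
  TF.FT
Step 2: 5 trees catch fire, 3 burn out
  TT.TT
  TT.TT
  ..FTT
  TF.F.
  F...F
Step 3: 2 trees catch fire, 5 burn out
  TT.TT
  TT.TT
  ...FT
  F....
  .....
Step 4: 2 trees catch fire, 2 burn out
  TT.TT
  TT.FT
  ....F
  .....
  .....
Step 5: 2 trees catch fire, 2 burn out
  TT.FT
  TT..F
  .....
  .....
  .....
Step 6: 1 trees catch fire, 2 burn out
  TT..F
  TT...
  .....
  .....
  .....

TT..F
TT...
.....
.....
.....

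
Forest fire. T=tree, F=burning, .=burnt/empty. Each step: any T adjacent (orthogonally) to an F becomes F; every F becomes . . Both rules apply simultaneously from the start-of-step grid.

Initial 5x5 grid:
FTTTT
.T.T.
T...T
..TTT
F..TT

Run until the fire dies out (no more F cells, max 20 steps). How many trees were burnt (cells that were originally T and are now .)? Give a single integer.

Answer: 6

Derivation:
Step 1: +1 fires, +2 burnt (F count now 1)
Step 2: +2 fires, +1 burnt (F count now 2)
Step 3: +1 fires, +2 burnt (F count now 1)
Step 4: +2 fires, +1 burnt (F count now 2)
Step 5: +0 fires, +2 burnt (F count now 0)
Fire out after step 5
Initially T: 13, now '.': 18
Total burnt (originally-T cells now '.'): 6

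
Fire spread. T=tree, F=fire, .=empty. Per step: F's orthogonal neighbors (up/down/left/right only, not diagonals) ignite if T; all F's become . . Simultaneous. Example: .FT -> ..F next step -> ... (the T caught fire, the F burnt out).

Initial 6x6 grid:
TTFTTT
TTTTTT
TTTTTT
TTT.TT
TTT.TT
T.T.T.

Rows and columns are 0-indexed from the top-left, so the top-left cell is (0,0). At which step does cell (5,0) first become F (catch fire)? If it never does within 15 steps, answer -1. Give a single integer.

Step 1: cell (5,0)='T' (+3 fires, +1 burnt)
Step 2: cell (5,0)='T' (+5 fires, +3 burnt)
Step 3: cell (5,0)='T' (+6 fires, +5 burnt)
Step 4: cell (5,0)='T' (+5 fires, +6 burnt)
Step 5: cell (5,0)='T' (+5 fires, +5 burnt)
Step 6: cell (5,0)='T' (+3 fires, +5 burnt)
Step 7: cell (5,0)='F' (+3 fires, +3 burnt)
  -> target ignites at step 7
Step 8: cell (5,0)='.' (+0 fires, +3 burnt)
  fire out at step 8

7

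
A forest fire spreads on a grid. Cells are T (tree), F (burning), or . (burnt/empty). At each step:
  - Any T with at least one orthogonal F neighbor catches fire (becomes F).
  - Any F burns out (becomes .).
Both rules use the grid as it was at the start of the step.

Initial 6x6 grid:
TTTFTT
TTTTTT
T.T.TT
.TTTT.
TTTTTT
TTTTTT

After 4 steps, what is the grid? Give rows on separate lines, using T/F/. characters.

Step 1: 3 trees catch fire, 1 burn out
  TTF.FT
  TTTFTT
  T.T.TT
  .TTTT.
  TTTTTT
  TTTTTT
Step 2: 4 trees catch fire, 3 burn out
  TF...F
  TTF.FT
  T.T.TT
  .TTTT.
  TTTTTT
  TTTTTT
Step 3: 5 trees catch fire, 4 burn out
  F.....
  TF...F
  T.F.FT
  .TTTT.
  TTTTTT
  TTTTTT
Step 4: 4 trees catch fire, 5 burn out
  ......
  F.....
  T....F
  .TFTF.
  TTTTTT
  TTTTTT

......
F.....
T....F
.TFTF.
TTTTTT
TTTTTT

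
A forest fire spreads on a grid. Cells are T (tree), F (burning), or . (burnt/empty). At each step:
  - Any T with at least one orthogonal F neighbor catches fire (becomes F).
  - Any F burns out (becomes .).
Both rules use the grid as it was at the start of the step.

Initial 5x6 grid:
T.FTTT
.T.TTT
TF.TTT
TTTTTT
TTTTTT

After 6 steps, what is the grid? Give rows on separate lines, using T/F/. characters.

Step 1: 4 trees catch fire, 2 burn out
  T..FTT
  .F.TTT
  F..TTT
  TFTTTT
  TTTTTT
Step 2: 5 trees catch fire, 4 burn out
  T...FT
  ...FTT
  ...TTT
  F.FTTT
  TFTTTT
Step 3: 6 trees catch fire, 5 burn out
  T....F
  ....FT
  ...FTT
  ...FTT
  F.FTTT
Step 4: 4 trees catch fire, 6 burn out
  T.....
  .....F
  ....FT
  ....FT
  ...FTT
Step 5: 3 trees catch fire, 4 burn out
  T.....
  ......
  .....F
  .....F
  ....FT
Step 6: 1 trees catch fire, 3 burn out
  T.....
  ......
  ......
  ......
  .....F

T.....
......
......
......
.....F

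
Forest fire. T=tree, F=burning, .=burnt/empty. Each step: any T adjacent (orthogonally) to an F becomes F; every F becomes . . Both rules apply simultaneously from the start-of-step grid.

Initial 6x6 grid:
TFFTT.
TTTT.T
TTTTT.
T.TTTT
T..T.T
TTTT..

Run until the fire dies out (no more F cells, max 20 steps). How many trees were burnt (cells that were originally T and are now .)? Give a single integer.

Step 1: +4 fires, +2 burnt (F count now 4)
Step 2: +5 fires, +4 burnt (F count now 5)
Step 3: +3 fires, +5 burnt (F count now 3)
Step 4: +3 fires, +3 burnt (F count now 3)
Step 5: +3 fires, +3 burnt (F count now 3)
Step 6: +3 fires, +3 burnt (F count now 3)
Step 7: +3 fires, +3 burnt (F count now 3)
Step 8: +0 fires, +3 burnt (F count now 0)
Fire out after step 8
Initially T: 25, now '.': 35
Total burnt (originally-T cells now '.'): 24

Answer: 24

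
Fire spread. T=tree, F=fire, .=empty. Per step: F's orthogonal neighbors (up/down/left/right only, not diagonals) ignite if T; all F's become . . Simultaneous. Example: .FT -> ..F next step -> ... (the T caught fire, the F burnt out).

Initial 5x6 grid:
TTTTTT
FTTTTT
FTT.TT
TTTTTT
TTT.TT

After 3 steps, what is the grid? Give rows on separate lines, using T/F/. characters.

Step 1: 4 trees catch fire, 2 burn out
  FTTTTT
  .FTTTT
  .FT.TT
  FTTTTT
  TTT.TT
Step 2: 5 trees catch fire, 4 burn out
  .FTTTT
  ..FTTT
  ..F.TT
  .FTTTT
  FTT.TT
Step 3: 4 trees catch fire, 5 burn out
  ..FTTT
  ...FTT
  ....TT
  ..FTTT
  .FT.TT

..FTTT
...FTT
....TT
..FTTT
.FT.TT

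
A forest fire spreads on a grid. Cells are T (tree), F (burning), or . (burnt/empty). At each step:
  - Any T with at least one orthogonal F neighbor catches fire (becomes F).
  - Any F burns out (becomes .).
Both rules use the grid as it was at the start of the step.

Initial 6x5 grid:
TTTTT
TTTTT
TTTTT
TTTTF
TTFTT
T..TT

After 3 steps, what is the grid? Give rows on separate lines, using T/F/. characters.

Step 1: 6 trees catch fire, 2 burn out
  TTTTT
  TTTTT
  TTTTF
  TTFF.
  TF.FF
  T..TT
Step 2: 7 trees catch fire, 6 burn out
  TTTTT
  TTTTF
  TTFF.
  TF...
  F....
  T..FF
Step 3: 6 trees catch fire, 7 burn out
  TTTTF
  TTFF.
  TF...
  F....
  .....
  F....

TTTTF
TTFF.
TF...
F....
.....
F....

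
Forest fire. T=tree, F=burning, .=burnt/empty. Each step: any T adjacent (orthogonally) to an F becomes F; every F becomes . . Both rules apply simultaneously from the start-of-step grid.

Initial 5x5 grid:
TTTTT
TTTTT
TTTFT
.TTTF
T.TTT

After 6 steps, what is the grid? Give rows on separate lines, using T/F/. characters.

Step 1: 5 trees catch fire, 2 burn out
  TTTTT
  TTTFT
  TTF.F
  .TTF.
  T.TTF
Step 2: 6 trees catch fire, 5 burn out
  TTTFT
  TTF.F
  TF...
  .TF..
  T.TF.
Step 3: 6 trees catch fire, 6 burn out
  TTF.F
  TF...
  F....
  .F...
  T.F..
Step 4: 2 trees catch fire, 6 burn out
  TF...
  F....
  .....
  .....
  T....
Step 5: 1 trees catch fire, 2 burn out
  F....
  .....
  .....
  .....
  T....
Step 6: 0 trees catch fire, 1 burn out
  .....
  .....
  .....
  .....
  T....

.....
.....
.....
.....
T....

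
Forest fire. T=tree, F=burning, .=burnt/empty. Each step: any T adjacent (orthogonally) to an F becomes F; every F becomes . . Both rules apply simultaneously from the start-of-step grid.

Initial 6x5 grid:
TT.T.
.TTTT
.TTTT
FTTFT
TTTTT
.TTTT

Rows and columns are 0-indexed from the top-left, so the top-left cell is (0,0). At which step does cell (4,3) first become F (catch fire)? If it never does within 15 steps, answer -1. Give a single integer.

Step 1: cell (4,3)='F' (+6 fires, +2 burnt)
  -> target ignites at step 1
Step 2: cell (4,3)='.' (+8 fires, +6 burnt)
Step 3: cell (4,3)='.' (+7 fires, +8 burnt)
Step 4: cell (4,3)='.' (+1 fires, +7 burnt)
Step 5: cell (4,3)='.' (+1 fires, +1 burnt)
Step 6: cell (4,3)='.' (+0 fires, +1 burnt)
  fire out at step 6

1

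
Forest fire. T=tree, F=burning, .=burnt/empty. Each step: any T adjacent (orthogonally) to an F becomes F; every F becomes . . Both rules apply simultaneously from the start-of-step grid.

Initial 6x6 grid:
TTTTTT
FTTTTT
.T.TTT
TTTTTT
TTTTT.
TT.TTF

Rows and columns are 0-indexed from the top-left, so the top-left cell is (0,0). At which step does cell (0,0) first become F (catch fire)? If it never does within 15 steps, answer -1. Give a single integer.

Step 1: cell (0,0)='F' (+3 fires, +2 burnt)
  -> target ignites at step 1
Step 2: cell (0,0)='.' (+5 fires, +3 burnt)
Step 3: cell (0,0)='.' (+5 fires, +5 burnt)
Step 4: cell (0,0)='.' (+10 fires, +5 burnt)
Step 5: cell (0,0)='.' (+5 fires, +10 burnt)
Step 6: cell (0,0)='.' (+2 fires, +5 burnt)
Step 7: cell (0,0)='.' (+0 fires, +2 burnt)
  fire out at step 7

1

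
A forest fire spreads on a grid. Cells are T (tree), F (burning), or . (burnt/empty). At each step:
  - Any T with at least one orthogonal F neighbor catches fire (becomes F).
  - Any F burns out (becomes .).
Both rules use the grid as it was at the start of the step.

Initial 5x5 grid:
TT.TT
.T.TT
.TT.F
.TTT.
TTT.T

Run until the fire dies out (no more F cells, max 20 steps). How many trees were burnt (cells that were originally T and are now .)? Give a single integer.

Step 1: +1 fires, +1 burnt (F count now 1)
Step 2: +2 fires, +1 burnt (F count now 2)
Step 3: +1 fires, +2 burnt (F count now 1)
Step 4: +0 fires, +1 burnt (F count now 0)
Fire out after step 4
Initially T: 16, now '.': 13
Total burnt (originally-T cells now '.'): 4

Answer: 4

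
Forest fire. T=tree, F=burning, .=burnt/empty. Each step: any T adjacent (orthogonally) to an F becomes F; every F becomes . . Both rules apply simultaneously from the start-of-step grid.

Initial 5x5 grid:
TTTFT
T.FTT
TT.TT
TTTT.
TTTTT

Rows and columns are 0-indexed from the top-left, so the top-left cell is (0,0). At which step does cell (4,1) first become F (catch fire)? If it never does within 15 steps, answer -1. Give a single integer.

Step 1: cell (4,1)='T' (+3 fires, +2 burnt)
Step 2: cell (4,1)='T' (+3 fires, +3 burnt)
Step 3: cell (4,1)='T' (+3 fires, +3 burnt)
Step 4: cell (4,1)='T' (+3 fires, +3 burnt)
Step 5: cell (4,1)='T' (+4 fires, +3 burnt)
Step 6: cell (4,1)='F' (+3 fires, +4 burnt)
  -> target ignites at step 6
Step 7: cell (4,1)='.' (+1 fires, +3 burnt)
Step 8: cell (4,1)='.' (+0 fires, +1 burnt)
  fire out at step 8

6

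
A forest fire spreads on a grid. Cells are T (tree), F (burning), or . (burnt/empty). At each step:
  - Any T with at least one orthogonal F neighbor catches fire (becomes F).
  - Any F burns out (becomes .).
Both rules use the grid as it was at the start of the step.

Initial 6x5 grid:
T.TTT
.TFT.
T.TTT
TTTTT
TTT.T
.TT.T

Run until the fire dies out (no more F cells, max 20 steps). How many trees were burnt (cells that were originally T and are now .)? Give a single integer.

Step 1: +4 fires, +1 burnt (F count now 4)
Step 2: +3 fires, +4 burnt (F count now 3)
Step 3: +5 fires, +3 burnt (F count now 5)
Step 4: +4 fires, +5 burnt (F count now 4)
Step 5: +4 fires, +4 burnt (F count now 4)
Step 6: +1 fires, +4 burnt (F count now 1)
Step 7: +0 fires, +1 burnt (F count now 0)
Fire out after step 7
Initially T: 22, now '.': 29
Total burnt (originally-T cells now '.'): 21

Answer: 21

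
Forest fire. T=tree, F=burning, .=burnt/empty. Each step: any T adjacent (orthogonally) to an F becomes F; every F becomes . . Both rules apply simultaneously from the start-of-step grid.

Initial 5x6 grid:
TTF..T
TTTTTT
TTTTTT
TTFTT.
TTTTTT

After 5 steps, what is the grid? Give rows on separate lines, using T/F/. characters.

Step 1: 6 trees catch fire, 2 burn out
  TF...T
  TTFTTT
  TTFTTT
  TF.FT.
  TTFTTT
Step 2: 9 trees catch fire, 6 burn out
  F....T
  TF.FTT
  TF.FTT
  F...F.
  TF.FTT
Step 3: 6 trees catch fire, 9 burn out
  .....T
  F...FT
  F...FT
  ......
  F...FT
Step 4: 3 trees catch fire, 6 burn out
  .....T
  .....F
  .....F
  ......
  .....F
Step 5: 1 trees catch fire, 3 burn out
  .....F
  ......
  ......
  ......
  ......

.....F
......
......
......
......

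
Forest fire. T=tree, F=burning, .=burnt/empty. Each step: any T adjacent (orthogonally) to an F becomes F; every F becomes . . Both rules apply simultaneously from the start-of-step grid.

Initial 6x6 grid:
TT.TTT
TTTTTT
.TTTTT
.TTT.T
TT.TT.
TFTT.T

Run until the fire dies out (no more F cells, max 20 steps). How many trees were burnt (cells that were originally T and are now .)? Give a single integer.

Answer: 27

Derivation:
Step 1: +3 fires, +1 burnt (F count now 3)
Step 2: +3 fires, +3 burnt (F count now 3)
Step 3: +3 fires, +3 burnt (F count now 3)
Step 4: +4 fires, +3 burnt (F count now 4)
Step 5: +4 fires, +4 burnt (F count now 4)
Step 6: +3 fires, +4 burnt (F count now 3)
Step 7: +3 fires, +3 burnt (F count now 3)
Step 8: +3 fires, +3 burnt (F count now 3)
Step 9: +1 fires, +3 burnt (F count now 1)
Step 10: +0 fires, +1 burnt (F count now 0)
Fire out after step 10
Initially T: 28, now '.': 35
Total burnt (originally-T cells now '.'): 27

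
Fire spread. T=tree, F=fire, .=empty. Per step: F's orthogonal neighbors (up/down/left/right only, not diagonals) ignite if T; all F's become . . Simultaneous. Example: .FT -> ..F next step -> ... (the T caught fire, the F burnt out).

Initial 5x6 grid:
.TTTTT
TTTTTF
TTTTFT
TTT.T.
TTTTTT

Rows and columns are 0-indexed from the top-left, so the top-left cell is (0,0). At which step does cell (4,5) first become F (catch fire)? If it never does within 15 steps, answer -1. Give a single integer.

Step 1: cell (4,5)='T' (+5 fires, +2 burnt)
Step 2: cell (4,5)='T' (+4 fires, +5 burnt)
Step 3: cell (4,5)='F' (+6 fires, +4 burnt)
  -> target ignites at step 3
Step 4: cell (4,5)='.' (+5 fires, +6 burnt)
Step 5: cell (4,5)='.' (+4 fires, +5 burnt)
Step 6: cell (4,5)='.' (+1 fires, +4 burnt)
Step 7: cell (4,5)='.' (+0 fires, +1 burnt)
  fire out at step 7

3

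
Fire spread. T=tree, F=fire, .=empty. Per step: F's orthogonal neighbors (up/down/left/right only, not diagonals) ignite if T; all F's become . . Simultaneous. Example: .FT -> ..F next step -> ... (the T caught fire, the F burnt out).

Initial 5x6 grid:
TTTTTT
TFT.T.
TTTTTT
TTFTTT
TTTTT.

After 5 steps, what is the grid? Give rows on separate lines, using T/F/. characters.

Step 1: 8 trees catch fire, 2 burn out
  TFTTTT
  F.F.T.
  TFFTTT
  TF.FTT
  TTFTT.
Step 2: 8 trees catch fire, 8 burn out
  F.FTTT
  ....T.
  F..FTT
  F...FT
  TF.FT.
Step 3: 5 trees catch fire, 8 burn out
  ...FTT
  ....T.
  ....FT
  .....F
  F...F.
Step 4: 3 trees catch fire, 5 burn out
  ....FT
  ....F.
  .....F
  ......
  ......
Step 5: 1 trees catch fire, 3 burn out
  .....F
  ......
  ......
  ......
  ......

.....F
......
......
......
......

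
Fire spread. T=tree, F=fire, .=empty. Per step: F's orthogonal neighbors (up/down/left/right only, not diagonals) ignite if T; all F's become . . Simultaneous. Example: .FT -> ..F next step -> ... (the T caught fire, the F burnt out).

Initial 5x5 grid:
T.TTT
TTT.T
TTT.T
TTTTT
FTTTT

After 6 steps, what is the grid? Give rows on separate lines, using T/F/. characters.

Step 1: 2 trees catch fire, 1 burn out
  T.TTT
  TTT.T
  TTT.T
  FTTTT
  .FTTT
Step 2: 3 trees catch fire, 2 burn out
  T.TTT
  TTT.T
  FTT.T
  .FTTT
  ..FTT
Step 3: 4 trees catch fire, 3 burn out
  T.TTT
  FTT.T
  .FT.T
  ..FTT
  ...FT
Step 4: 5 trees catch fire, 4 burn out
  F.TTT
  .FT.T
  ..F.T
  ...FT
  ....F
Step 5: 2 trees catch fire, 5 burn out
  ..TTT
  ..F.T
  ....T
  ....F
  .....
Step 6: 2 trees catch fire, 2 burn out
  ..FTT
  ....T
  ....F
  .....
  .....

..FTT
....T
....F
.....
.....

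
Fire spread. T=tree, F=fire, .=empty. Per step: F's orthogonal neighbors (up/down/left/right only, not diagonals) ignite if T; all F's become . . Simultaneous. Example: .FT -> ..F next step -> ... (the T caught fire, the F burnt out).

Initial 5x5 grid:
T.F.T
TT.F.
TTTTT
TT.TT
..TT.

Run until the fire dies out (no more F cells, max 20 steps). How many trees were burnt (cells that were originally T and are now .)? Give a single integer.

Step 1: +1 fires, +2 burnt (F count now 1)
Step 2: +3 fires, +1 burnt (F count now 3)
Step 3: +3 fires, +3 burnt (F count now 3)
Step 4: +4 fires, +3 burnt (F count now 4)
Step 5: +2 fires, +4 burnt (F count now 2)
Step 6: +1 fires, +2 burnt (F count now 1)
Step 7: +0 fires, +1 burnt (F count now 0)
Fire out after step 7
Initially T: 15, now '.': 24
Total burnt (originally-T cells now '.'): 14

Answer: 14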